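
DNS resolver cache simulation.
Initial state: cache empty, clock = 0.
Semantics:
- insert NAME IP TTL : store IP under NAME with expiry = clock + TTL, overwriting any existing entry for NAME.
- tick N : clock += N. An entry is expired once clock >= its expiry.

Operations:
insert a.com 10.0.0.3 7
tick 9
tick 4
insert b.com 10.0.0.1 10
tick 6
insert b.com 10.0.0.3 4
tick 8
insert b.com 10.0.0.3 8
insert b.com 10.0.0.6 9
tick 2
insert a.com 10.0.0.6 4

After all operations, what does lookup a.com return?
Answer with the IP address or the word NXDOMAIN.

Answer: 10.0.0.6

Derivation:
Op 1: insert a.com -> 10.0.0.3 (expiry=0+7=7). clock=0
Op 2: tick 9 -> clock=9. purged={a.com}
Op 3: tick 4 -> clock=13.
Op 4: insert b.com -> 10.0.0.1 (expiry=13+10=23). clock=13
Op 5: tick 6 -> clock=19.
Op 6: insert b.com -> 10.0.0.3 (expiry=19+4=23). clock=19
Op 7: tick 8 -> clock=27. purged={b.com}
Op 8: insert b.com -> 10.0.0.3 (expiry=27+8=35). clock=27
Op 9: insert b.com -> 10.0.0.6 (expiry=27+9=36). clock=27
Op 10: tick 2 -> clock=29.
Op 11: insert a.com -> 10.0.0.6 (expiry=29+4=33). clock=29
lookup a.com: present, ip=10.0.0.6 expiry=33 > clock=29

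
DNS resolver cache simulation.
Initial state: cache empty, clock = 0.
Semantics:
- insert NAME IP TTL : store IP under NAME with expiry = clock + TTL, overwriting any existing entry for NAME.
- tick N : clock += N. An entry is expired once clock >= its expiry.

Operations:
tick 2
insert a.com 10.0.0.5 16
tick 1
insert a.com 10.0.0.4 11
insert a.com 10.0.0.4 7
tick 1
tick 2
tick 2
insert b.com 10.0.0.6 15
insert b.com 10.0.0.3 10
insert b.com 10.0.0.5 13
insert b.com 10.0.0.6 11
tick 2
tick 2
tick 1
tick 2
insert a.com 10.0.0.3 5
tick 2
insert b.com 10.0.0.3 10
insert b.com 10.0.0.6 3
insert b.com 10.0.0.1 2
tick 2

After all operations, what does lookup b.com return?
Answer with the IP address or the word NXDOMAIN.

Answer: NXDOMAIN

Derivation:
Op 1: tick 2 -> clock=2.
Op 2: insert a.com -> 10.0.0.5 (expiry=2+16=18). clock=2
Op 3: tick 1 -> clock=3.
Op 4: insert a.com -> 10.0.0.4 (expiry=3+11=14). clock=3
Op 5: insert a.com -> 10.0.0.4 (expiry=3+7=10). clock=3
Op 6: tick 1 -> clock=4.
Op 7: tick 2 -> clock=6.
Op 8: tick 2 -> clock=8.
Op 9: insert b.com -> 10.0.0.6 (expiry=8+15=23). clock=8
Op 10: insert b.com -> 10.0.0.3 (expiry=8+10=18). clock=8
Op 11: insert b.com -> 10.0.0.5 (expiry=8+13=21). clock=8
Op 12: insert b.com -> 10.0.0.6 (expiry=8+11=19). clock=8
Op 13: tick 2 -> clock=10. purged={a.com}
Op 14: tick 2 -> clock=12.
Op 15: tick 1 -> clock=13.
Op 16: tick 2 -> clock=15.
Op 17: insert a.com -> 10.0.0.3 (expiry=15+5=20). clock=15
Op 18: tick 2 -> clock=17.
Op 19: insert b.com -> 10.0.0.3 (expiry=17+10=27). clock=17
Op 20: insert b.com -> 10.0.0.6 (expiry=17+3=20). clock=17
Op 21: insert b.com -> 10.0.0.1 (expiry=17+2=19). clock=17
Op 22: tick 2 -> clock=19. purged={b.com}
lookup b.com: not in cache (expired or never inserted)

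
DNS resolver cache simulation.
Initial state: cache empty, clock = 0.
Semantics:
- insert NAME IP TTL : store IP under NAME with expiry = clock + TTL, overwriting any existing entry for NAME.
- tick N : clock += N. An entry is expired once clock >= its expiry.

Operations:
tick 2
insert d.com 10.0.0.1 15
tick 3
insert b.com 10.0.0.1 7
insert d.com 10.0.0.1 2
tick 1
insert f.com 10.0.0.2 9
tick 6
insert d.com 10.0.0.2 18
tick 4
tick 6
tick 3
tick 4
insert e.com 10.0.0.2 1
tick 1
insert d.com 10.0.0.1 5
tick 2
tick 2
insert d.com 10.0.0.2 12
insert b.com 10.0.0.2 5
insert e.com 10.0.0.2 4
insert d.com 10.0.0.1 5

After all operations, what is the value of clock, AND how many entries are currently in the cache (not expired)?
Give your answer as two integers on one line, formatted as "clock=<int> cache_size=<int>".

Answer: clock=34 cache_size=3

Derivation:
Op 1: tick 2 -> clock=2.
Op 2: insert d.com -> 10.0.0.1 (expiry=2+15=17). clock=2
Op 3: tick 3 -> clock=5.
Op 4: insert b.com -> 10.0.0.1 (expiry=5+7=12). clock=5
Op 5: insert d.com -> 10.0.0.1 (expiry=5+2=7). clock=5
Op 6: tick 1 -> clock=6.
Op 7: insert f.com -> 10.0.0.2 (expiry=6+9=15). clock=6
Op 8: tick 6 -> clock=12. purged={b.com,d.com}
Op 9: insert d.com -> 10.0.0.2 (expiry=12+18=30). clock=12
Op 10: tick 4 -> clock=16. purged={f.com}
Op 11: tick 6 -> clock=22.
Op 12: tick 3 -> clock=25.
Op 13: tick 4 -> clock=29.
Op 14: insert e.com -> 10.0.0.2 (expiry=29+1=30). clock=29
Op 15: tick 1 -> clock=30. purged={d.com,e.com}
Op 16: insert d.com -> 10.0.0.1 (expiry=30+5=35). clock=30
Op 17: tick 2 -> clock=32.
Op 18: tick 2 -> clock=34.
Op 19: insert d.com -> 10.0.0.2 (expiry=34+12=46). clock=34
Op 20: insert b.com -> 10.0.0.2 (expiry=34+5=39). clock=34
Op 21: insert e.com -> 10.0.0.2 (expiry=34+4=38). clock=34
Op 22: insert d.com -> 10.0.0.1 (expiry=34+5=39). clock=34
Final clock = 34
Final cache (unexpired): {b.com,d.com,e.com} -> size=3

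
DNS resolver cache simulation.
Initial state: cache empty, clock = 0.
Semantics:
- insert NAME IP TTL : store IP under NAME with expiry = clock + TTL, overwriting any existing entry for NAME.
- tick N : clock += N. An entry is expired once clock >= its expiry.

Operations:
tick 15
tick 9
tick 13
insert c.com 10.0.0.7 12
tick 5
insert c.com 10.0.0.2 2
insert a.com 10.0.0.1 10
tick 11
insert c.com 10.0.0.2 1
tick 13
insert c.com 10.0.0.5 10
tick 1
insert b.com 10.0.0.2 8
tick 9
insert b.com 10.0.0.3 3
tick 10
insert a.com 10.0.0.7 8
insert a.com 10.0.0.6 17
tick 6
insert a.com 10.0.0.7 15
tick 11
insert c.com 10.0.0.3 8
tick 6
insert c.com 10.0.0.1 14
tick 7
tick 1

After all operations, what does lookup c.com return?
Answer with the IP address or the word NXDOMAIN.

Op 1: tick 15 -> clock=15.
Op 2: tick 9 -> clock=24.
Op 3: tick 13 -> clock=37.
Op 4: insert c.com -> 10.0.0.7 (expiry=37+12=49). clock=37
Op 5: tick 5 -> clock=42.
Op 6: insert c.com -> 10.0.0.2 (expiry=42+2=44). clock=42
Op 7: insert a.com -> 10.0.0.1 (expiry=42+10=52). clock=42
Op 8: tick 11 -> clock=53. purged={a.com,c.com}
Op 9: insert c.com -> 10.0.0.2 (expiry=53+1=54). clock=53
Op 10: tick 13 -> clock=66. purged={c.com}
Op 11: insert c.com -> 10.0.0.5 (expiry=66+10=76). clock=66
Op 12: tick 1 -> clock=67.
Op 13: insert b.com -> 10.0.0.2 (expiry=67+8=75). clock=67
Op 14: tick 9 -> clock=76. purged={b.com,c.com}
Op 15: insert b.com -> 10.0.0.3 (expiry=76+3=79). clock=76
Op 16: tick 10 -> clock=86. purged={b.com}
Op 17: insert a.com -> 10.0.0.7 (expiry=86+8=94). clock=86
Op 18: insert a.com -> 10.0.0.6 (expiry=86+17=103). clock=86
Op 19: tick 6 -> clock=92.
Op 20: insert a.com -> 10.0.0.7 (expiry=92+15=107). clock=92
Op 21: tick 11 -> clock=103.
Op 22: insert c.com -> 10.0.0.3 (expiry=103+8=111). clock=103
Op 23: tick 6 -> clock=109. purged={a.com}
Op 24: insert c.com -> 10.0.0.1 (expiry=109+14=123). clock=109
Op 25: tick 7 -> clock=116.
Op 26: tick 1 -> clock=117.
lookup c.com: present, ip=10.0.0.1 expiry=123 > clock=117

Answer: 10.0.0.1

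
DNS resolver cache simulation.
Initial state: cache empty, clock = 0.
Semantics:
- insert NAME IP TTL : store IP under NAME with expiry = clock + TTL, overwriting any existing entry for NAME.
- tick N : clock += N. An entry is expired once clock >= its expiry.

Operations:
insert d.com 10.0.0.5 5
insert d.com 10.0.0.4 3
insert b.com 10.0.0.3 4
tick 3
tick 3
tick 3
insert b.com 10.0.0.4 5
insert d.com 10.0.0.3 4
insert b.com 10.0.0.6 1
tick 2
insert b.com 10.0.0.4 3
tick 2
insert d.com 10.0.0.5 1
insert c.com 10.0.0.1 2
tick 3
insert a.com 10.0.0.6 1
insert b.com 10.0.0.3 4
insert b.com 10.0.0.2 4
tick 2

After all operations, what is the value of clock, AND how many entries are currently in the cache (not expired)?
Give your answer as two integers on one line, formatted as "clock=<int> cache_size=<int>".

Op 1: insert d.com -> 10.0.0.5 (expiry=0+5=5). clock=0
Op 2: insert d.com -> 10.0.0.4 (expiry=0+3=3). clock=0
Op 3: insert b.com -> 10.0.0.3 (expiry=0+4=4). clock=0
Op 4: tick 3 -> clock=3. purged={d.com}
Op 5: tick 3 -> clock=6. purged={b.com}
Op 6: tick 3 -> clock=9.
Op 7: insert b.com -> 10.0.0.4 (expiry=9+5=14). clock=9
Op 8: insert d.com -> 10.0.0.3 (expiry=9+4=13). clock=9
Op 9: insert b.com -> 10.0.0.6 (expiry=9+1=10). clock=9
Op 10: tick 2 -> clock=11. purged={b.com}
Op 11: insert b.com -> 10.0.0.4 (expiry=11+3=14). clock=11
Op 12: tick 2 -> clock=13. purged={d.com}
Op 13: insert d.com -> 10.0.0.5 (expiry=13+1=14). clock=13
Op 14: insert c.com -> 10.0.0.1 (expiry=13+2=15). clock=13
Op 15: tick 3 -> clock=16. purged={b.com,c.com,d.com}
Op 16: insert a.com -> 10.0.0.6 (expiry=16+1=17). clock=16
Op 17: insert b.com -> 10.0.0.3 (expiry=16+4=20). clock=16
Op 18: insert b.com -> 10.0.0.2 (expiry=16+4=20). clock=16
Op 19: tick 2 -> clock=18. purged={a.com}
Final clock = 18
Final cache (unexpired): {b.com} -> size=1

Answer: clock=18 cache_size=1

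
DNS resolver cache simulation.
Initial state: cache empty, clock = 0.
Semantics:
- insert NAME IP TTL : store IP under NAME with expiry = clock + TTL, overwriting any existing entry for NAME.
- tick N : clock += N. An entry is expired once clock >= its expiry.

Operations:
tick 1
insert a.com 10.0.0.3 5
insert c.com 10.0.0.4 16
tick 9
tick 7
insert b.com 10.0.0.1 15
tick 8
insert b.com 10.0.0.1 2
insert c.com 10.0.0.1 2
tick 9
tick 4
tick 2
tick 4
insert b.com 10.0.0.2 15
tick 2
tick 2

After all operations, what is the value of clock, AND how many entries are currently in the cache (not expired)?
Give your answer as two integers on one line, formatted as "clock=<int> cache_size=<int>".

Answer: clock=48 cache_size=1

Derivation:
Op 1: tick 1 -> clock=1.
Op 2: insert a.com -> 10.0.0.3 (expiry=1+5=6). clock=1
Op 3: insert c.com -> 10.0.0.4 (expiry=1+16=17). clock=1
Op 4: tick 9 -> clock=10. purged={a.com}
Op 5: tick 7 -> clock=17. purged={c.com}
Op 6: insert b.com -> 10.0.0.1 (expiry=17+15=32). clock=17
Op 7: tick 8 -> clock=25.
Op 8: insert b.com -> 10.0.0.1 (expiry=25+2=27). clock=25
Op 9: insert c.com -> 10.0.0.1 (expiry=25+2=27). clock=25
Op 10: tick 9 -> clock=34. purged={b.com,c.com}
Op 11: tick 4 -> clock=38.
Op 12: tick 2 -> clock=40.
Op 13: tick 4 -> clock=44.
Op 14: insert b.com -> 10.0.0.2 (expiry=44+15=59). clock=44
Op 15: tick 2 -> clock=46.
Op 16: tick 2 -> clock=48.
Final clock = 48
Final cache (unexpired): {b.com} -> size=1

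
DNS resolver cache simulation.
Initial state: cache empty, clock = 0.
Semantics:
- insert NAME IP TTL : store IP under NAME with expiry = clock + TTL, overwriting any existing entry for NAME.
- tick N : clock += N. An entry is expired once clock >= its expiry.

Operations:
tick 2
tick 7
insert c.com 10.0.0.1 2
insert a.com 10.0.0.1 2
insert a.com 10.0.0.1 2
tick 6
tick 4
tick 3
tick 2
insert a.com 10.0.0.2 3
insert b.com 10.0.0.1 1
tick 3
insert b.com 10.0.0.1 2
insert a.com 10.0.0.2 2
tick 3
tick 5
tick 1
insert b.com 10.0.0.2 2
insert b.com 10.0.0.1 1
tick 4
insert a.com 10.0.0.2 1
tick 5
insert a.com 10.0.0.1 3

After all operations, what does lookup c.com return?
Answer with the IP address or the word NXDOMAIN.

Op 1: tick 2 -> clock=2.
Op 2: tick 7 -> clock=9.
Op 3: insert c.com -> 10.0.0.1 (expiry=9+2=11). clock=9
Op 4: insert a.com -> 10.0.0.1 (expiry=9+2=11). clock=9
Op 5: insert a.com -> 10.0.0.1 (expiry=9+2=11). clock=9
Op 6: tick 6 -> clock=15. purged={a.com,c.com}
Op 7: tick 4 -> clock=19.
Op 8: tick 3 -> clock=22.
Op 9: tick 2 -> clock=24.
Op 10: insert a.com -> 10.0.0.2 (expiry=24+3=27). clock=24
Op 11: insert b.com -> 10.0.0.1 (expiry=24+1=25). clock=24
Op 12: tick 3 -> clock=27. purged={a.com,b.com}
Op 13: insert b.com -> 10.0.0.1 (expiry=27+2=29). clock=27
Op 14: insert a.com -> 10.0.0.2 (expiry=27+2=29). clock=27
Op 15: tick 3 -> clock=30. purged={a.com,b.com}
Op 16: tick 5 -> clock=35.
Op 17: tick 1 -> clock=36.
Op 18: insert b.com -> 10.0.0.2 (expiry=36+2=38). clock=36
Op 19: insert b.com -> 10.0.0.1 (expiry=36+1=37). clock=36
Op 20: tick 4 -> clock=40. purged={b.com}
Op 21: insert a.com -> 10.0.0.2 (expiry=40+1=41). clock=40
Op 22: tick 5 -> clock=45. purged={a.com}
Op 23: insert a.com -> 10.0.0.1 (expiry=45+3=48). clock=45
lookup c.com: not in cache (expired or never inserted)

Answer: NXDOMAIN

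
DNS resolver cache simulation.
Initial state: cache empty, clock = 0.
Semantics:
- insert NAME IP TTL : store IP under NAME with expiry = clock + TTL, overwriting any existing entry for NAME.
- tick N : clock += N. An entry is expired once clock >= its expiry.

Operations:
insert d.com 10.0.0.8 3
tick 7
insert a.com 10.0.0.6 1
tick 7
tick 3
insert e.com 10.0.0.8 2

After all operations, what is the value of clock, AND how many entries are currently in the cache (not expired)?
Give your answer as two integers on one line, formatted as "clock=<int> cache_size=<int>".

Answer: clock=17 cache_size=1

Derivation:
Op 1: insert d.com -> 10.0.0.8 (expiry=0+3=3). clock=0
Op 2: tick 7 -> clock=7. purged={d.com}
Op 3: insert a.com -> 10.0.0.6 (expiry=7+1=8). clock=7
Op 4: tick 7 -> clock=14. purged={a.com}
Op 5: tick 3 -> clock=17.
Op 6: insert e.com -> 10.0.0.8 (expiry=17+2=19). clock=17
Final clock = 17
Final cache (unexpired): {e.com} -> size=1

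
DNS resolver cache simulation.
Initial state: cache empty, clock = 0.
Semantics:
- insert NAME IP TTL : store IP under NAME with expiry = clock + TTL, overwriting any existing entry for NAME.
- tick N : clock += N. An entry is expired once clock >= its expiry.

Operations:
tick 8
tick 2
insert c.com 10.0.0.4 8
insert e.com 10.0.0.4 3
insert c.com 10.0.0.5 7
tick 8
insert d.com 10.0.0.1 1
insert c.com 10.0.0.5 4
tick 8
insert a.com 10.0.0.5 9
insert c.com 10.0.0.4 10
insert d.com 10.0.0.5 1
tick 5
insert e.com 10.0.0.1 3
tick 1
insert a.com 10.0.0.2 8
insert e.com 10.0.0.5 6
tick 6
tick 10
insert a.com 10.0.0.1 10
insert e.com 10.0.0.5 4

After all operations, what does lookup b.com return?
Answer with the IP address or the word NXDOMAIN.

Op 1: tick 8 -> clock=8.
Op 2: tick 2 -> clock=10.
Op 3: insert c.com -> 10.0.0.4 (expiry=10+8=18). clock=10
Op 4: insert e.com -> 10.0.0.4 (expiry=10+3=13). clock=10
Op 5: insert c.com -> 10.0.0.5 (expiry=10+7=17). clock=10
Op 6: tick 8 -> clock=18. purged={c.com,e.com}
Op 7: insert d.com -> 10.0.0.1 (expiry=18+1=19). clock=18
Op 8: insert c.com -> 10.0.0.5 (expiry=18+4=22). clock=18
Op 9: tick 8 -> clock=26. purged={c.com,d.com}
Op 10: insert a.com -> 10.0.0.5 (expiry=26+9=35). clock=26
Op 11: insert c.com -> 10.0.0.4 (expiry=26+10=36). clock=26
Op 12: insert d.com -> 10.0.0.5 (expiry=26+1=27). clock=26
Op 13: tick 5 -> clock=31. purged={d.com}
Op 14: insert e.com -> 10.0.0.1 (expiry=31+3=34). clock=31
Op 15: tick 1 -> clock=32.
Op 16: insert a.com -> 10.0.0.2 (expiry=32+8=40). clock=32
Op 17: insert e.com -> 10.0.0.5 (expiry=32+6=38). clock=32
Op 18: tick 6 -> clock=38. purged={c.com,e.com}
Op 19: tick 10 -> clock=48. purged={a.com}
Op 20: insert a.com -> 10.0.0.1 (expiry=48+10=58). clock=48
Op 21: insert e.com -> 10.0.0.5 (expiry=48+4=52). clock=48
lookup b.com: not in cache (expired or never inserted)

Answer: NXDOMAIN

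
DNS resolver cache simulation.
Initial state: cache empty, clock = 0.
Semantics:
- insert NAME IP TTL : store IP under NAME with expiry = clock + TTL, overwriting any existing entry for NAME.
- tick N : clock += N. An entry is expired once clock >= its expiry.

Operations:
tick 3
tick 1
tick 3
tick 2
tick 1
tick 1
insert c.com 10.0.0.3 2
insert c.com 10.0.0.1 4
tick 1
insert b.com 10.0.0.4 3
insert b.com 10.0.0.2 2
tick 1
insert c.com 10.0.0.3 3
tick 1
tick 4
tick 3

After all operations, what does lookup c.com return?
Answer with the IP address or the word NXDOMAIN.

Answer: NXDOMAIN

Derivation:
Op 1: tick 3 -> clock=3.
Op 2: tick 1 -> clock=4.
Op 3: tick 3 -> clock=7.
Op 4: tick 2 -> clock=9.
Op 5: tick 1 -> clock=10.
Op 6: tick 1 -> clock=11.
Op 7: insert c.com -> 10.0.0.3 (expiry=11+2=13). clock=11
Op 8: insert c.com -> 10.0.0.1 (expiry=11+4=15). clock=11
Op 9: tick 1 -> clock=12.
Op 10: insert b.com -> 10.0.0.4 (expiry=12+3=15). clock=12
Op 11: insert b.com -> 10.0.0.2 (expiry=12+2=14). clock=12
Op 12: tick 1 -> clock=13.
Op 13: insert c.com -> 10.0.0.3 (expiry=13+3=16). clock=13
Op 14: tick 1 -> clock=14. purged={b.com}
Op 15: tick 4 -> clock=18. purged={c.com}
Op 16: tick 3 -> clock=21.
lookup c.com: not in cache (expired or never inserted)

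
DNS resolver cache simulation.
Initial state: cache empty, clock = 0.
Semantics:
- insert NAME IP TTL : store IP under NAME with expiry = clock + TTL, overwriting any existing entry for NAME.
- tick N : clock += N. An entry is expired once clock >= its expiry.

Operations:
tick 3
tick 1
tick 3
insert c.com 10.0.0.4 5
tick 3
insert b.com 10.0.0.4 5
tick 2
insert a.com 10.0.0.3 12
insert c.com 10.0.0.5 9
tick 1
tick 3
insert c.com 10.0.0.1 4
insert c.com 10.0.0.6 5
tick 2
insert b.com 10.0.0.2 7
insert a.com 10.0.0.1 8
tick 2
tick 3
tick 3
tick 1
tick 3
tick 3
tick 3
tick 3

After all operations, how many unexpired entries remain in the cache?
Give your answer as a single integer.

Answer: 0

Derivation:
Op 1: tick 3 -> clock=3.
Op 2: tick 1 -> clock=4.
Op 3: tick 3 -> clock=7.
Op 4: insert c.com -> 10.0.0.4 (expiry=7+5=12). clock=7
Op 5: tick 3 -> clock=10.
Op 6: insert b.com -> 10.0.0.4 (expiry=10+5=15). clock=10
Op 7: tick 2 -> clock=12. purged={c.com}
Op 8: insert a.com -> 10.0.0.3 (expiry=12+12=24). clock=12
Op 9: insert c.com -> 10.0.0.5 (expiry=12+9=21). clock=12
Op 10: tick 1 -> clock=13.
Op 11: tick 3 -> clock=16. purged={b.com}
Op 12: insert c.com -> 10.0.0.1 (expiry=16+4=20). clock=16
Op 13: insert c.com -> 10.0.0.6 (expiry=16+5=21). clock=16
Op 14: tick 2 -> clock=18.
Op 15: insert b.com -> 10.0.0.2 (expiry=18+7=25). clock=18
Op 16: insert a.com -> 10.0.0.1 (expiry=18+8=26). clock=18
Op 17: tick 2 -> clock=20.
Op 18: tick 3 -> clock=23. purged={c.com}
Op 19: tick 3 -> clock=26. purged={a.com,b.com}
Op 20: tick 1 -> clock=27.
Op 21: tick 3 -> clock=30.
Op 22: tick 3 -> clock=33.
Op 23: tick 3 -> clock=36.
Op 24: tick 3 -> clock=39.
Final cache (unexpired): {} -> size=0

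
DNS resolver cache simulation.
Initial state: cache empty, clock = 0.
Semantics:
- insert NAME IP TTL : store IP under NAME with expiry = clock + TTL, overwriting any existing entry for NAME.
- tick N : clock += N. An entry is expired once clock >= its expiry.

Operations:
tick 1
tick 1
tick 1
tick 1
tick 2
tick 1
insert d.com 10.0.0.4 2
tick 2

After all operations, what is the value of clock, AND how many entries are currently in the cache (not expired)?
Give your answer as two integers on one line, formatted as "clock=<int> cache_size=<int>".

Op 1: tick 1 -> clock=1.
Op 2: tick 1 -> clock=2.
Op 3: tick 1 -> clock=3.
Op 4: tick 1 -> clock=4.
Op 5: tick 2 -> clock=6.
Op 6: tick 1 -> clock=7.
Op 7: insert d.com -> 10.0.0.4 (expiry=7+2=9). clock=7
Op 8: tick 2 -> clock=9. purged={d.com}
Final clock = 9
Final cache (unexpired): {} -> size=0

Answer: clock=9 cache_size=0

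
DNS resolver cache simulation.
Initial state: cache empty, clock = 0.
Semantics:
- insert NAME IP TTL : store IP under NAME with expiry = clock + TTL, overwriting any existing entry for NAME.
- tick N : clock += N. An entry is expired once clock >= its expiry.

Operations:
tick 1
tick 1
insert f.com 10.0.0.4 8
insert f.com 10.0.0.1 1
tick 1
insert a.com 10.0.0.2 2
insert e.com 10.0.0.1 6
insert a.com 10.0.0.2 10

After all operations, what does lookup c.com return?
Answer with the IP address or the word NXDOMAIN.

Answer: NXDOMAIN

Derivation:
Op 1: tick 1 -> clock=1.
Op 2: tick 1 -> clock=2.
Op 3: insert f.com -> 10.0.0.4 (expiry=2+8=10). clock=2
Op 4: insert f.com -> 10.0.0.1 (expiry=2+1=3). clock=2
Op 5: tick 1 -> clock=3. purged={f.com}
Op 6: insert a.com -> 10.0.0.2 (expiry=3+2=5). clock=3
Op 7: insert e.com -> 10.0.0.1 (expiry=3+6=9). clock=3
Op 8: insert a.com -> 10.0.0.2 (expiry=3+10=13). clock=3
lookup c.com: not in cache (expired or never inserted)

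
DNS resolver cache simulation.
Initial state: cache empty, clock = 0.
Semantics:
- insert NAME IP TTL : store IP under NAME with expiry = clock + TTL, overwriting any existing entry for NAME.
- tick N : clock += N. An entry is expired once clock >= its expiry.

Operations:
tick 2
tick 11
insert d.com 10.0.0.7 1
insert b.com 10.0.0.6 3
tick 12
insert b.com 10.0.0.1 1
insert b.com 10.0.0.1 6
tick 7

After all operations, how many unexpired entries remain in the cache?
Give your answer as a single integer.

Answer: 0

Derivation:
Op 1: tick 2 -> clock=2.
Op 2: tick 11 -> clock=13.
Op 3: insert d.com -> 10.0.0.7 (expiry=13+1=14). clock=13
Op 4: insert b.com -> 10.0.0.6 (expiry=13+3=16). clock=13
Op 5: tick 12 -> clock=25. purged={b.com,d.com}
Op 6: insert b.com -> 10.0.0.1 (expiry=25+1=26). clock=25
Op 7: insert b.com -> 10.0.0.1 (expiry=25+6=31). clock=25
Op 8: tick 7 -> clock=32. purged={b.com}
Final cache (unexpired): {} -> size=0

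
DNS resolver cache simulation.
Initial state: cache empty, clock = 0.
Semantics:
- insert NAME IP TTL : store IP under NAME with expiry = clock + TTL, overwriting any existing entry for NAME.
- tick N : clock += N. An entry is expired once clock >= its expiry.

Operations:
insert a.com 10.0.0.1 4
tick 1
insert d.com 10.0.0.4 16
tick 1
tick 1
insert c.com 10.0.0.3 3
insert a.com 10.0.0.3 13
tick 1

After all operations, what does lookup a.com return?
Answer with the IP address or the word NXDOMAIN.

Op 1: insert a.com -> 10.0.0.1 (expiry=0+4=4). clock=0
Op 2: tick 1 -> clock=1.
Op 3: insert d.com -> 10.0.0.4 (expiry=1+16=17). clock=1
Op 4: tick 1 -> clock=2.
Op 5: tick 1 -> clock=3.
Op 6: insert c.com -> 10.0.0.3 (expiry=3+3=6). clock=3
Op 7: insert a.com -> 10.0.0.3 (expiry=3+13=16). clock=3
Op 8: tick 1 -> clock=4.
lookup a.com: present, ip=10.0.0.3 expiry=16 > clock=4

Answer: 10.0.0.3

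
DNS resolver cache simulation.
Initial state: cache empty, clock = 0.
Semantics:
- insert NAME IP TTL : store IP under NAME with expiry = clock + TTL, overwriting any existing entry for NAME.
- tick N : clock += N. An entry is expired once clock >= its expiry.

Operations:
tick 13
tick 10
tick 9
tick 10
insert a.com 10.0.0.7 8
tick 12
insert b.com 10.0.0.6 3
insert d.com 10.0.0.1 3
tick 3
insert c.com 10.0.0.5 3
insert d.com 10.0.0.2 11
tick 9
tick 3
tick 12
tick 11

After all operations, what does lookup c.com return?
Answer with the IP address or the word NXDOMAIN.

Answer: NXDOMAIN

Derivation:
Op 1: tick 13 -> clock=13.
Op 2: tick 10 -> clock=23.
Op 3: tick 9 -> clock=32.
Op 4: tick 10 -> clock=42.
Op 5: insert a.com -> 10.0.0.7 (expiry=42+8=50). clock=42
Op 6: tick 12 -> clock=54. purged={a.com}
Op 7: insert b.com -> 10.0.0.6 (expiry=54+3=57). clock=54
Op 8: insert d.com -> 10.0.0.1 (expiry=54+3=57). clock=54
Op 9: tick 3 -> clock=57. purged={b.com,d.com}
Op 10: insert c.com -> 10.0.0.5 (expiry=57+3=60). clock=57
Op 11: insert d.com -> 10.0.0.2 (expiry=57+11=68). clock=57
Op 12: tick 9 -> clock=66. purged={c.com}
Op 13: tick 3 -> clock=69. purged={d.com}
Op 14: tick 12 -> clock=81.
Op 15: tick 11 -> clock=92.
lookup c.com: not in cache (expired or never inserted)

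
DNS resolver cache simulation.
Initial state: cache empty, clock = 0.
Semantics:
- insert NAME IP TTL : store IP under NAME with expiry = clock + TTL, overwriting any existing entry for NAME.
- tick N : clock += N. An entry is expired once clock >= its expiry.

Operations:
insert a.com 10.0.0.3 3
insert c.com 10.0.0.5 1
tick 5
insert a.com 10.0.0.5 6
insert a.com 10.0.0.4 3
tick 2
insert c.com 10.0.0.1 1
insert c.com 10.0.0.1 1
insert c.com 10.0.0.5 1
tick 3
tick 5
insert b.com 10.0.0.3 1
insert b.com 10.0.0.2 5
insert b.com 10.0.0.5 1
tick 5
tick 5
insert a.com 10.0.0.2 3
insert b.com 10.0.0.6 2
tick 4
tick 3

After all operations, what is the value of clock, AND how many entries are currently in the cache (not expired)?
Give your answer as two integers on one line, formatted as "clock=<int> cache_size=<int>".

Op 1: insert a.com -> 10.0.0.3 (expiry=0+3=3). clock=0
Op 2: insert c.com -> 10.0.0.5 (expiry=0+1=1). clock=0
Op 3: tick 5 -> clock=5. purged={a.com,c.com}
Op 4: insert a.com -> 10.0.0.5 (expiry=5+6=11). clock=5
Op 5: insert a.com -> 10.0.0.4 (expiry=5+3=8). clock=5
Op 6: tick 2 -> clock=7.
Op 7: insert c.com -> 10.0.0.1 (expiry=7+1=8). clock=7
Op 8: insert c.com -> 10.0.0.1 (expiry=7+1=8). clock=7
Op 9: insert c.com -> 10.0.0.5 (expiry=7+1=8). clock=7
Op 10: tick 3 -> clock=10. purged={a.com,c.com}
Op 11: tick 5 -> clock=15.
Op 12: insert b.com -> 10.0.0.3 (expiry=15+1=16). clock=15
Op 13: insert b.com -> 10.0.0.2 (expiry=15+5=20). clock=15
Op 14: insert b.com -> 10.0.0.5 (expiry=15+1=16). clock=15
Op 15: tick 5 -> clock=20. purged={b.com}
Op 16: tick 5 -> clock=25.
Op 17: insert a.com -> 10.0.0.2 (expiry=25+3=28). clock=25
Op 18: insert b.com -> 10.0.0.6 (expiry=25+2=27). clock=25
Op 19: tick 4 -> clock=29. purged={a.com,b.com}
Op 20: tick 3 -> clock=32.
Final clock = 32
Final cache (unexpired): {} -> size=0

Answer: clock=32 cache_size=0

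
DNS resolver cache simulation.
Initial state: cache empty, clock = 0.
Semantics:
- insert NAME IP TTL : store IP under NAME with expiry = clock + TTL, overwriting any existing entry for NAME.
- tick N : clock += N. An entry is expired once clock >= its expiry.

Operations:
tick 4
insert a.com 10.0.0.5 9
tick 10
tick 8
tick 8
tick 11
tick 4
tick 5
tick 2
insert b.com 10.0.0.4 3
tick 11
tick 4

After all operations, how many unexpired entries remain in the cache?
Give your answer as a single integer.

Op 1: tick 4 -> clock=4.
Op 2: insert a.com -> 10.0.0.5 (expiry=4+9=13). clock=4
Op 3: tick 10 -> clock=14. purged={a.com}
Op 4: tick 8 -> clock=22.
Op 5: tick 8 -> clock=30.
Op 6: tick 11 -> clock=41.
Op 7: tick 4 -> clock=45.
Op 8: tick 5 -> clock=50.
Op 9: tick 2 -> clock=52.
Op 10: insert b.com -> 10.0.0.4 (expiry=52+3=55). clock=52
Op 11: tick 11 -> clock=63. purged={b.com}
Op 12: tick 4 -> clock=67.
Final cache (unexpired): {} -> size=0

Answer: 0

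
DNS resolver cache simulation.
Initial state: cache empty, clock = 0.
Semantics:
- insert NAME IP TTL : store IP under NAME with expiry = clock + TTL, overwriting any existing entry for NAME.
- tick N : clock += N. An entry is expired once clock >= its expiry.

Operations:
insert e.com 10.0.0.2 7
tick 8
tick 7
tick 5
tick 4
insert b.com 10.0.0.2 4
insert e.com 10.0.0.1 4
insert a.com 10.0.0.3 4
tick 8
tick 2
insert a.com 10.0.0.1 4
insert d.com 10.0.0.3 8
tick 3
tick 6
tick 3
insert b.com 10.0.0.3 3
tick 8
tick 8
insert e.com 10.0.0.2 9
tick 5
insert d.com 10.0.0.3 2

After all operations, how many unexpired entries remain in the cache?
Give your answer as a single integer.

Answer: 2

Derivation:
Op 1: insert e.com -> 10.0.0.2 (expiry=0+7=7). clock=0
Op 2: tick 8 -> clock=8. purged={e.com}
Op 3: tick 7 -> clock=15.
Op 4: tick 5 -> clock=20.
Op 5: tick 4 -> clock=24.
Op 6: insert b.com -> 10.0.0.2 (expiry=24+4=28). clock=24
Op 7: insert e.com -> 10.0.0.1 (expiry=24+4=28). clock=24
Op 8: insert a.com -> 10.0.0.3 (expiry=24+4=28). clock=24
Op 9: tick 8 -> clock=32. purged={a.com,b.com,e.com}
Op 10: tick 2 -> clock=34.
Op 11: insert a.com -> 10.0.0.1 (expiry=34+4=38). clock=34
Op 12: insert d.com -> 10.0.0.3 (expiry=34+8=42). clock=34
Op 13: tick 3 -> clock=37.
Op 14: tick 6 -> clock=43. purged={a.com,d.com}
Op 15: tick 3 -> clock=46.
Op 16: insert b.com -> 10.0.0.3 (expiry=46+3=49). clock=46
Op 17: tick 8 -> clock=54. purged={b.com}
Op 18: tick 8 -> clock=62.
Op 19: insert e.com -> 10.0.0.2 (expiry=62+9=71). clock=62
Op 20: tick 5 -> clock=67.
Op 21: insert d.com -> 10.0.0.3 (expiry=67+2=69). clock=67
Final cache (unexpired): {d.com,e.com} -> size=2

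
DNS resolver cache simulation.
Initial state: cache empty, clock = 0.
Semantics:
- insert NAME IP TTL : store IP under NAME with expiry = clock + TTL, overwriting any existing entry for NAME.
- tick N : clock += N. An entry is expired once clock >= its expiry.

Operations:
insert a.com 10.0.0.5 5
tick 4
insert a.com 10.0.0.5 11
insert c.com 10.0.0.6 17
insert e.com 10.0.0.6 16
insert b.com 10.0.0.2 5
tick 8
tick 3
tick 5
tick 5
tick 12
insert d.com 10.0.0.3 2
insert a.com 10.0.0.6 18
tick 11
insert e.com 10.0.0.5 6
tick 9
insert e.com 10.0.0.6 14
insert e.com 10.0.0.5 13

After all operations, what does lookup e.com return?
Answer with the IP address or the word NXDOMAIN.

Op 1: insert a.com -> 10.0.0.5 (expiry=0+5=5). clock=0
Op 2: tick 4 -> clock=4.
Op 3: insert a.com -> 10.0.0.5 (expiry=4+11=15). clock=4
Op 4: insert c.com -> 10.0.0.6 (expiry=4+17=21). clock=4
Op 5: insert e.com -> 10.0.0.6 (expiry=4+16=20). clock=4
Op 6: insert b.com -> 10.0.0.2 (expiry=4+5=9). clock=4
Op 7: tick 8 -> clock=12. purged={b.com}
Op 8: tick 3 -> clock=15. purged={a.com}
Op 9: tick 5 -> clock=20. purged={e.com}
Op 10: tick 5 -> clock=25. purged={c.com}
Op 11: tick 12 -> clock=37.
Op 12: insert d.com -> 10.0.0.3 (expiry=37+2=39). clock=37
Op 13: insert a.com -> 10.0.0.6 (expiry=37+18=55). clock=37
Op 14: tick 11 -> clock=48. purged={d.com}
Op 15: insert e.com -> 10.0.0.5 (expiry=48+6=54). clock=48
Op 16: tick 9 -> clock=57. purged={a.com,e.com}
Op 17: insert e.com -> 10.0.0.6 (expiry=57+14=71). clock=57
Op 18: insert e.com -> 10.0.0.5 (expiry=57+13=70). clock=57
lookup e.com: present, ip=10.0.0.5 expiry=70 > clock=57

Answer: 10.0.0.5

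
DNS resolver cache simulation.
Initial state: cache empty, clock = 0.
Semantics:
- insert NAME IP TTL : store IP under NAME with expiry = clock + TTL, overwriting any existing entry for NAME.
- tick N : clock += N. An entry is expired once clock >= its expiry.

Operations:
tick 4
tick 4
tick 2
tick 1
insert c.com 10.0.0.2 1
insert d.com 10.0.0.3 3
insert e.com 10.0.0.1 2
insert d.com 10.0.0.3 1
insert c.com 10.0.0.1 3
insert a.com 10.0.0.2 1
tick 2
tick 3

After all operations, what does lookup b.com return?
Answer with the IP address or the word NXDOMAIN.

Op 1: tick 4 -> clock=4.
Op 2: tick 4 -> clock=8.
Op 3: tick 2 -> clock=10.
Op 4: tick 1 -> clock=11.
Op 5: insert c.com -> 10.0.0.2 (expiry=11+1=12). clock=11
Op 6: insert d.com -> 10.0.0.3 (expiry=11+3=14). clock=11
Op 7: insert e.com -> 10.0.0.1 (expiry=11+2=13). clock=11
Op 8: insert d.com -> 10.0.0.3 (expiry=11+1=12). clock=11
Op 9: insert c.com -> 10.0.0.1 (expiry=11+3=14). clock=11
Op 10: insert a.com -> 10.0.0.2 (expiry=11+1=12). clock=11
Op 11: tick 2 -> clock=13. purged={a.com,d.com,e.com}
Op 12: tick 3 -> clock=16. purged={c.com}
lookup b.com: not in cache (expired or never inserted)

Answer: NXDOMAIN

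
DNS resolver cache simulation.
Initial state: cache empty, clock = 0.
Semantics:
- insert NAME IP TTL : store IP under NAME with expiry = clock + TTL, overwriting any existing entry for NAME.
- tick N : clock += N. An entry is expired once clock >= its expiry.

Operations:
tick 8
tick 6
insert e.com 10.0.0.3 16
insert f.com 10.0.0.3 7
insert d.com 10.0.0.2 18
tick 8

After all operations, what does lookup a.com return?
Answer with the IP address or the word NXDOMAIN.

Op 1: tick 8 -> clock=8.
Op 2: tick 6 -> clock=14.
Op 3: insert e.com -> 10.0.0.3 (expiry=14+16=30). clock=14
Op 4: insert f.com -> 10.0.0.3 (expiry=14+7=21). clock=14
Op 5: insert d.com -> 10.0.0.2 (expiry=14+18=32). clock=14
Op 6: tick 8 -> clock=22. purged={f.com}
lookup a.com: not in cache (expired or never inserted)

Answer: NXDOMAIN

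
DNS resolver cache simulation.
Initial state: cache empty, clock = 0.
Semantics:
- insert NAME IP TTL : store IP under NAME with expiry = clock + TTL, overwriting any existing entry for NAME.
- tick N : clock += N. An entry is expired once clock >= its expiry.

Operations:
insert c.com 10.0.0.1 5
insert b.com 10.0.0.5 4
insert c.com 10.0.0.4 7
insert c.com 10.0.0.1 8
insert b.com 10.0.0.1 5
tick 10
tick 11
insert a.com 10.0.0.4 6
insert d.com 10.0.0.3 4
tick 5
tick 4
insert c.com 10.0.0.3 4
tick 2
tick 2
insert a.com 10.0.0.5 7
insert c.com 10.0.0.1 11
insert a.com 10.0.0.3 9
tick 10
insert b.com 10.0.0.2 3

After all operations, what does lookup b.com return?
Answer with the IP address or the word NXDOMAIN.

Answer: 10.0.0.2

Derivation:
Op 1: insert c.com -> 10.0.0.1 (expiry=0+5=5). clock=0
Op 2: insert b.com -> 10.0.0.5 (expiry=0+4=4). clock=0
Op 3: insert c.com -> 10.0.0.4 (expiry=0+7=7). clock=0
Op 4: insert c.com -> 10.0.0.1 (expiry=0+8=8). clock=0
Op 5: insert b.com -> 10.0.0.1 (expiry=0+5=5). clock=0
Op 6: tick 10 -> clock=10. purged={b.com,c.com}
Op 7: tick 11 -> clock=21.
Op 8: insert a.com -> 10.0.0.4 (expiry=21+6=27). clock=21
Op 9: insert d.com -> 10.0.0.3 (expiry=21+4=25). clock=21
Op 10: tick 5 -> clock=26. purged={d.com}
Op 11: tick 4 -> clock=30. purged={a.com}
Op 12: insert c.com -> 10.0.0.3 (expiry=30+4=34). clock=30
Op 13: tick 2 -> clock=32.
Op 14: tick 2 -> clock=34. purged={c.com}
Op 15: insert a.com -> 10.0.0.5 (expiry=34+7=41). clock=34
Op 16: insert c.com -> 10.0.0.1 (expiry=34+11=45). clock=34
Op 17: insert a.com -> 10.0.0.3 (expiry=34+9=43). clock=34
Op 18: tick 10 -> clock=44. purged={a.com}
Op 19: insert b.com -> 10.0.0.2 (expiry=44+3=47). clock=44
lookup b.com: present, ip=10.0.0.2 expiry=47 > clock=44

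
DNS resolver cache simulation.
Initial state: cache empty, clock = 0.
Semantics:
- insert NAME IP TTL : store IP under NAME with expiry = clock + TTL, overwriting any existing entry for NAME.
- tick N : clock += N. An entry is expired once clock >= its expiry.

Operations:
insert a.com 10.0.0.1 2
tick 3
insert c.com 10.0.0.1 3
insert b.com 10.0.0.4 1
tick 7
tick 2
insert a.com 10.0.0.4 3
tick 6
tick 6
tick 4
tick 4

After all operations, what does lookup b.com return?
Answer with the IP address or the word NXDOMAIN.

Answer: NXDOMAIN

Derivation:
Op 1: insert a.com -> 10.0.0.1 (expiry=0+2=2). clock=0
Op 2: tick 3 -> clock=3. purged={a.com}
Op 3: insert c.com -> 10.0.0.1 (expiry=3+3=6). clock=3
Op 4: insert b.com -> 10.0.0.4 (expiry=3+1=4). clock=3
Op 5: tick 7 -> clock=10. purged={b.com,c.com}
Op 6: tick 2 -> clock=12.
Op 7: insert a.com -> 10.0.0.4 (expiry=12+3=15). clock=12
Op 8: tick 6 -> clock=18. purged={a.com}
Op 9: tick 6 -> clock=24.
Op 10: tick 4 -> clock=28.
Op 11: tick 4 -> clock=32.
lookup b.com: not in cache (expired or never inserted)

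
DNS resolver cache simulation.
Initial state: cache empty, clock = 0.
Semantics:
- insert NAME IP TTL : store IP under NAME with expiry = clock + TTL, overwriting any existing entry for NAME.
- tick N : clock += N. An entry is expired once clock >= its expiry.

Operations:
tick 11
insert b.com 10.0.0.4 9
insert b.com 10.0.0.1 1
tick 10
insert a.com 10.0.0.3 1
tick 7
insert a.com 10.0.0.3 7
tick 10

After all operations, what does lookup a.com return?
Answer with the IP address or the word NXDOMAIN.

Answer: NXDOMAIN

Derivation:
Op 1: tick 11 -> clock=11.
Op 2: insert b.com -> 10.0.0.4 (expiry=11+9=20). clock=11
Op 3: insert b.com -> 10.0.0.1 (expiry=11+1=12). clock=11
Op 4: tick 10 -> clock=21. purged={b.com}
Op 5: insert a.com -> 10.0.0.3 (expiry=21+1=22). clock=21
Op 6: tick 7 -> clock=28. purged={a.com}
Op 7: insert a.com -> 10.0.0.3 (expiry=28+7=35). clock=28
Op 8: tick 10 -> clock=38. purged={a.com}
lookup a.com: not in cache (expired or never inserted)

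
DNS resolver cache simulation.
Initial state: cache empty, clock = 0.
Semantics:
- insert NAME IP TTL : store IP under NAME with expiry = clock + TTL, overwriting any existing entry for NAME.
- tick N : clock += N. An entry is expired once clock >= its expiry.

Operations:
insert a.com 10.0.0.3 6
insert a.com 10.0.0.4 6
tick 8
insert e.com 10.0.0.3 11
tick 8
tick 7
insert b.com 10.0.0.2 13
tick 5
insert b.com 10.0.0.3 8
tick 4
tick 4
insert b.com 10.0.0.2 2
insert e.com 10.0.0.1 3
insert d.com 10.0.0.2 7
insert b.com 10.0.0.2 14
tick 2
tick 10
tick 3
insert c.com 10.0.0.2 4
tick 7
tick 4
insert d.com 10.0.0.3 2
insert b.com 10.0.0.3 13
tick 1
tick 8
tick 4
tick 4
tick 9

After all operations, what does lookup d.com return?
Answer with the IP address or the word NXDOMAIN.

Answer: NXDOMAIN

Derivation:
Op 1: insert a.com -> 10.0.0.3 (expiry=0+6=6). clock=0
Op 2: insert a.com -> 10.0.0.4 (expiry=0+6=6). clock=0
Op 3: tick 8 -> clock=8. purged={a.com}
Op 4: insert e.com -> 10.0.0.3 (expiry=8+11=19). clock=8
Op 5: tick 8 -> clock=16.
Op 6: tick 7 -> clock=23. purged={e.com}
Op 7: insert b.com -> 10.0.0.2 (expiry=23+13=36). clock=23
Op 8: tick 5 -> clock=28.
Op 9: insert b.com -> 10.0.0.3 (expiry=28+8=36). clock=28
Op 10: tick 4 -> clock=32.
Op 11: tick 4 -> clock=36. purged={b.com}
Op 12: insert b.com -> 10.0.0.2 (expiry=36+2=38). clock=36
Op 13: insert e.com -> 10.0.0.1 (expiry=36+3=39). clock=36
Op 14: insert d.com -> 10.0.0.2 (expiry=36+7=43). clock=36
Op 15: insert b.com -> 10.0.0.2 (expiry=36+14=50). clock=36
Op 16: tick 2 -> clock=38.
Op 17: tick 10 -> clock=48. purged={d.com,e.com}
Op 18: tick 3 -> clock=51. purged={b.com}
Op 19: insert c.com -> 10.0.0.2 (expiry=51+4=55). clock=51
Op 20: tick 7 -> clock=58. purged={c.com}
Op 21: tick 4 -> clock=62.
Op 22: insert d.com -> 10.0.0.3 (expiry=62+2=64). clock=62
Op 23: insert b.com -> 10.0.0.3 (expiry=62+13=75). clock=62
Op 24: tick 1 -> clock=63.
Op 25: tick 8 -> clock=71. purged={d.com}
Op 26: tick 4 -> clock=75. purged={b.com}
Op 27: tick 4 -> clock=79.
Op 28: tick 9 -> clock=88.
lookup d.com: not in cache (expired or never inserted)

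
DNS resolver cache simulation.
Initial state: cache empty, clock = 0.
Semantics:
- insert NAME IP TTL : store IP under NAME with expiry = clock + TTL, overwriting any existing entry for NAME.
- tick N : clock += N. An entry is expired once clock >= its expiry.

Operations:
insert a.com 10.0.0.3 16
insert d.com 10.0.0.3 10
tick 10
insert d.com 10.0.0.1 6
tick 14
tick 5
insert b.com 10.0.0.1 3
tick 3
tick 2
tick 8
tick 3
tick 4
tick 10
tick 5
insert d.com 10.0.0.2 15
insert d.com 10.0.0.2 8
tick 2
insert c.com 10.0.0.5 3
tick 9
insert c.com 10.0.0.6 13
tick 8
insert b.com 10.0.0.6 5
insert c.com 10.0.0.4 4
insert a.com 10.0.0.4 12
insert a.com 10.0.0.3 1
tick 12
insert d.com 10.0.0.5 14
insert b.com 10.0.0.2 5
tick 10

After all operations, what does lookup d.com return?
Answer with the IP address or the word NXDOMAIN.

Answer: 10.0.0.5

Derivation:
Op 1: insert a.com -> 10.0.0.3 (expiry=0+16=16). clock=0
Op 2: insert d.com -> 10.0.0.3 (expiry=0+10=10). clock=0
Op 3: tick 10 -> clock=10. purged={d.com}
Op 4: insert d.com -> 10.0.0.1 (expiry=10+6=16). clock=10
Op 5: tick 14 -> clock=24. purged={a.com,d.com}
Op 6: tick 5 -> clock=29.
Op 7: insert b.com -> 10.0.0.1 (expiry=29+3=32). clock=29
Op 8: tick 3 -> clock=32. purged={b.com}
Op 9: tick 2 -> clock=34.
Op 10: tick 8 -> clock=42.
Op 11: tick 3 -> clock=45.
Op 12: tick 4 -> clock=49.
Op 13: tick 10 -> clock=59.
Op 14: tick 5 -> clock=64.
Op 15: insert d.com -> 10.0.0.2 (expiry=64+15=79). clock=64
Op 16: insert d.com -> 10.0.0.2 (expiry=64+8=72). clock=64
Op 17: tick 2 -> clock=66.
Op 18: insert c.com -> 10.0.0.5 (expiry=66+3=69). clock=66
Op 19: tick 9 -> clock=75. purged={c.com,d.com}
Op 20: insert c.com -> 10.0.0.6 (expiry=75+13=88). clock=75
Op 21: tick 8 -> clock=83.
Op 22: insert b.com -> 10.0.0.6 (expiry=83+5=88). clock=83
Op 23: insert c.com -> 10.0.0.4 (expiry=83+4=87). clock=83
Op 24: insert a.com -> 10.0.0.4 (expiry=83+12=95). clock=83
Op 25: insert a.com -> 10.0.0.3 (expiry=83+1=84). clock=83
Op 26: tick 12 -> clock=95. purged={a.com,b.com,c.com}
Op 27: insert d.com -> 10.0.0.5 (expiry=95+14=109). clock=95
Op 28: insert b.com -> 10.0.0.2 (expiry=95+5=100). clock=95
Op 29: tick 10 -> clock=105. purged={b.com}
lookup d.com: present, ip=10.0.0.5 expiry=109 > clock=105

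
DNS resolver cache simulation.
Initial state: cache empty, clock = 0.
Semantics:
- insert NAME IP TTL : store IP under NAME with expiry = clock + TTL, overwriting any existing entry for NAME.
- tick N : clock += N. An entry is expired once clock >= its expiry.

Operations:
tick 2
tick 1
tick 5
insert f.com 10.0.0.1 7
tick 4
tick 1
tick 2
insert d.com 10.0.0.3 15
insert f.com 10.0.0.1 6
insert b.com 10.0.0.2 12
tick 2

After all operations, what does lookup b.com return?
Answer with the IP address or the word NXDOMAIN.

Op 1: tick 2 -> clock=2.
Op 2: tick 1 -> clock=3.
Op 3: tick 5 -> clock=8.
Op 4: insert f.com -> 10.0.0.1 (expiry=8+7=15). clock=8
Op 5: tick 4 -> clock=12.
Op 6: tick 1 -> clock=13.
Op 7: tick 2 -> clock=15. purged={f.com}
Op 8: insert d.com -> 10.0.0.3 (expiry=15+15=30). clock=15
Op 9: insert f.com -> 10.0.0.1 (expiry=15+6=21). clock=15
Op 10: insert b.com -> 10.0.0.2 (expiry=15+12=27). clock=15
Op 11: tick 2 -> clock=17.
lookup b.com: present, ip=10.0.0.2 expiry=27 > clock=17

Answer: 10.0.0.2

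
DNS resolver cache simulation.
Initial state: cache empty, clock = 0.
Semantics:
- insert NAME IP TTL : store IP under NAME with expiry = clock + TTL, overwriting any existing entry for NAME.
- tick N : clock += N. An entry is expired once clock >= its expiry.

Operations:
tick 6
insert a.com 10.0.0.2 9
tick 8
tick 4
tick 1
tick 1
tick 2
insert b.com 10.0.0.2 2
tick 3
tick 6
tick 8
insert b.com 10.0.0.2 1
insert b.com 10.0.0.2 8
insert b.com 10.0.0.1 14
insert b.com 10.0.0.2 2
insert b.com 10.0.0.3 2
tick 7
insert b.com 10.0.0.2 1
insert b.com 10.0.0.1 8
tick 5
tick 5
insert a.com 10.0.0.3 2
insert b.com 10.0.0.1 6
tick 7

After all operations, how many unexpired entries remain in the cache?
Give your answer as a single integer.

Op 1: tick 6 -> clock=6.
Op 2: insert a.com -> 10.0.0.2 (expiry=6+9=15). clock=6
Op 3: tick 8 -> clock=14.
Op 4: tick 4 -> clock=18. purged={a.com}
Op 5: tick 1 -> clock=19.
Op 6: tick 1 -> clock=20.
Op 7: tick 2 -> clock=22.
Op 8: insert b.com -> 10.0.0.2 (expiry=22+2=24). clock=22
Op 9: tick 3 -> clock=25. purged={b.com}
Op 10: tick 6 -> clock=31.
Op 11: tick 8 -> clock=39.
Op 12: insert b.com -> 10.0.0.2 (expiry=39+1=40). clock=39
Op 13: insert b.com -> 10.0.0.2 (expiry=39+8=47). clock=39
Op 14: insert b.com -> 10.0.0.1 (expiry=39+14=53). clock=39
Op 15: insert b.com -> 10.0.0.2 (expiry=39+2=41). clock=39
Op 16: insert b.com -> 10.0.0.3 (expiry=39+2=41). clock=39
Op 17: tick 7 -> clock=46. purged={b.com}
Op 18: insert b.com -> 10.0.0.2 (expiry=46+1=47). clock=46
Op 19: insert b.com -> 10.0.0.1 (expiry=46+8=54). clock=46
Op 20: tick 5 -> clock=51.
Op 21: tick 5 -> clock=56. purged={b.com}
Op 22: insert a.com -> 10.0.0.3 (expiry=56+2=58). clock=56
Op 23: insert b.com -> 10.0.0.1 (expiry=56+6=62). clock=56
Op 24: tick 7 -> clock=63. purged={a.com,b.com}
Final cache (unexpired): {} -> size=0

Answer: 0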